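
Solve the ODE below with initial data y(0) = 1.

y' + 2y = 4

General solution: y = 2 + Ce^(-2x)
Applying y(0) = 1: C = 1 - 2 = -1
Particular solution: y = 2 - e^(-2x)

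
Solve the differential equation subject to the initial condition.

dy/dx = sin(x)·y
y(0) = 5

General solution: y = Ce^(-cos(x))
Applying IC y(0) = 5:
Particular solution: y = 5e^(1-cos(x))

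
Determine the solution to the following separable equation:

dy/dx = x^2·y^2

Separating variables and integrating:
-1/y = x^3/3 + C

General solution: y^-1 = (-1/3)x^3 + C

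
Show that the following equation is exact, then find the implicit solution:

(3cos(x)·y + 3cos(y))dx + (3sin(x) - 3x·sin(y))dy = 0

Verify exactness: ∂M/∂y = ∂N/∂x ✓
Find F(x,y) such that ∂F/∂x = M, ∂F/∂y = N
Solution: 3sin(x)·y + 3x·cos(y) = C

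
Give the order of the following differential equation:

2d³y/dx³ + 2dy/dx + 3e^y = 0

The order is 3 (highest derivative is of order 3).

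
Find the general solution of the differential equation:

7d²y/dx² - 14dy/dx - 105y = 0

Characteristic equation: 7r² - 14r - 105 = 0
Divide by 7: r² - 2r - 15 = 0
Roots: r = 5, -3 (distinct real)
General solution: y = C₁e^(5x) + C₂e^(-3x)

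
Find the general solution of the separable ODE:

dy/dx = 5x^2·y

Separating variables and integrating:
ln|y| = 5x^3/3 + C

General solution: y = Ce^(5x^3/3)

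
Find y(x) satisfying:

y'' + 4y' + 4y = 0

Characteristic equation: r² + 4r + 4 = 0
Factored: (r + 2)² = 0
Repeated root: r = -2
General solution: y = (C₁ + C₂x)e^(-2x)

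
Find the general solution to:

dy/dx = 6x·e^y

Separating variables and integrating:
-e^(-y) = 3x² + C

General solution: y = -ln(C - 3x²)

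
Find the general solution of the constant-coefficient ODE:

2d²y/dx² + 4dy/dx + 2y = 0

Characteristic equation: 2r² + 4r + 2 = 0
Divide by 2: r² + 2r + 1 = 0
Factored: (r + 1)² = 0
Repeated root: r = -1
General solution: y = (C₁ + C₂x)e^(-x)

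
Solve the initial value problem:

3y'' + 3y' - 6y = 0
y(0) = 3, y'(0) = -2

General solution: y = C₁e^x + C₂e^(-2x)
Applying ICs: C₁ = 4/3, C₂ = 5/3
Particular solution: y = (4/3)e^x + (5/3)e^(-2x)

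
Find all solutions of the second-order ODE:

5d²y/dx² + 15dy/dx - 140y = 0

Characteristic equation: 5r² + 15r - 140 = 0
Divide by 5: r² + 3r - 28 = 0
Roots: r = 4, -7 (distinct real)
General solution: y = C₁e^(4x) + C₂e^(-7x)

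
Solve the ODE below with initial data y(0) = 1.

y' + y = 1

General solution: y = 1 + Ce^(-x)
Applying y(0) = 1: C = 1 - 1 = 0
Particular solution: y = 1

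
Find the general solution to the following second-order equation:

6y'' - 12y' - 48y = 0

Characteristic equation: 6r² - 12r - 48 = 0
Divide by 6: r² - 2r - 8 = 0
Roots: r = 4, -2 (distinct real)
General solution: y = C₁e^(4x) + C₂e^(-2x)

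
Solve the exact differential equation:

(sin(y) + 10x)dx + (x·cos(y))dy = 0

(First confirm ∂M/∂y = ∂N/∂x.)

Verify exactness: ∂M/∂y = ∂N/∂x ✓
Find F(x,y) such that ∂F/∂x = M, ∂F/∂y = N
Solution: x·sin(y) + 5x² = C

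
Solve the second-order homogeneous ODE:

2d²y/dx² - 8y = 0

Characteristic equation: 2r² - 8 = 0
Divide by 2: r² - 4 = 0
Roots: r = 2, -2 (distinct real)
General solution: y = C₁e^(2x) + C₂e^(-2x)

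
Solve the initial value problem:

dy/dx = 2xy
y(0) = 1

General solution: y = Ce^(x²)
Applying IC y(0) = 1:
Particular solution: y = e^(x²)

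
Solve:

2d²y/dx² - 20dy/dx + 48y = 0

Characteristic equation: 2r² - 20r + 48 = 0
Divide by 2: r² - 10r + 24 = 0
Roots: r = 4, 6 (distinct real)
General solution: y = C₁e^(4x) + C₂e^(6x)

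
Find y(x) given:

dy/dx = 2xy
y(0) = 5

General solution: y = Ce^(x²)
Applying IC y(0) = 5:
Particular solution: y = 5e^(x²)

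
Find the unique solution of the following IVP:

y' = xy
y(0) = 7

General solution: y = Ce^(x²/2)
Applying IC y(0) = 7:
Particular solution: y = 7e^(x²/2)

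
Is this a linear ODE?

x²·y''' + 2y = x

Yes. Linear (y and its derivatives appear to the first power only, no products of y terms)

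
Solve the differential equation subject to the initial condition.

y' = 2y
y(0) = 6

General solution: y = Ce^(2x)
Applying IC y(0) = 6:
Particular solution: y = 6e^(2x)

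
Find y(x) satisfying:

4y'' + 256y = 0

Characteristic equation: 4r² + 256 = 0
Divide by 4: r² + 64 = 0
Roots: r = ±8i (complex conjugates)
General solution: y = C₁cos(8x) + C₂sin(8x)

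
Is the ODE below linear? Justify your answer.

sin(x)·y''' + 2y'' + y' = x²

Yes. Linear (y and its derivatives appear to the first power only, no products of y terms)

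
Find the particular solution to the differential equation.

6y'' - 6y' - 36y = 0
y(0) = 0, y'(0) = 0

General solution: y = C₁e^(3x) + C₂e^(-2x)
Applying ICs: C₁ = 0, C₂ = 0
Particular solution: y = 0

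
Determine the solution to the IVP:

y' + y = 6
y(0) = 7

General solution: y = 6 + Ce^(-x)
Applying y(0) = 7: C = 7 - 6 = 1
Particular solution: y = 6 + e^(-x)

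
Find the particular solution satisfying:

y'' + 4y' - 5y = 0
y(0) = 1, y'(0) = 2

General solution: y = C₁e^x + C₂e^(-5x)
Applying ICs: C₁ = 7/6, C₂ = -1/6
Particular solution: y = (7/6)e^x - (1/6)e^(-5x)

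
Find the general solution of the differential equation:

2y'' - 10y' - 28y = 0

Characteristic equation: 2r² - 10r - 28 = 0
Divide by 2: r² - 5r - 14 = 0
Roots: r = 7, -2 (distinct real)
General solution: y = C₁e^(7x) + C₂e^(-2x)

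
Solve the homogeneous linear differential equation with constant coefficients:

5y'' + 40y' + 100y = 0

Characteristic equation: 5r² + 40r + 100 = 0
Divide by 5: r² + 8r + 20 = 0
Roots: r = -4 ± 2i (complex conjugates)
General solution: y = e^(-4x)(C₁cos(2x) + C₂sin(2x))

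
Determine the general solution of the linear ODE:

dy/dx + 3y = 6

Using integrating factor method:

General solution: y = 2 + Ce^(-3x)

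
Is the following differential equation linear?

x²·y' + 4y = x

Yes. Linear (y and its derivatives appear to the first power only, no products of y terms)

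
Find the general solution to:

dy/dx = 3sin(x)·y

Separating variables and integrating:
ln|y| = -3cos(x) + C

General solution: y = Ce^(-3cos(x))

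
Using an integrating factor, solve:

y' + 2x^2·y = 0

Using integrating factor method:

General solution: y = Ce^(-2x^3/3)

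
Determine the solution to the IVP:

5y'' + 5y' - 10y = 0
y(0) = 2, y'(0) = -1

General solution: y = C₁e^x + C₂e^(-2x)
Applying ICs: C₁ = 1, C₂ = 1
Particular solution: y = e^x + e^(-2x)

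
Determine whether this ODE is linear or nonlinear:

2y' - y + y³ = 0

Nonlinear (y³ term)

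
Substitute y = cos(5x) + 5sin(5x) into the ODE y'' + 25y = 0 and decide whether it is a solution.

Verification:
y'' = -25cos(5x) - 125sin(5x)
y'' + 25y = 0 ✓

Yes, it is a solution.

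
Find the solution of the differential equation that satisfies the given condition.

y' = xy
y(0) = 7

General solution: y = Ce^(x²/2)
Applying IC y(0) = 7:
Particular solution: y = 7e^(x²/2)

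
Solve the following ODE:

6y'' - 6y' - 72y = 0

Characteristic equation: 6r² - 6r - 72 = 0
Divide by 6: r² - r - 12 = 0
Roots: r = 4, -3 (distinct real)
General solution: y = C₁e^(4x) + C₂e^(-3x)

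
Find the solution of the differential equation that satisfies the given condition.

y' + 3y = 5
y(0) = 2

General solution: y = 5/3 + Ce^(-3x)
Applying y(0) = 2: C = 2 - 5/3 = 1/3
Particular solution: y = 5/3 + (1/3)e^(-3x)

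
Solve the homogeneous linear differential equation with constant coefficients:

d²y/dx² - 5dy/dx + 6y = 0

Characteristic equation: r² - 5r + 6 = 0
Roots: r = 3, 2 (distinct real)
General solution: y = C₁e^(3x) + C₂e^(2x)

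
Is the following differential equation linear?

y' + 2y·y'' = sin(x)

No. Nonlinear (y·y'' term)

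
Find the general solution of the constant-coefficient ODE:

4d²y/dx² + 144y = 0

Characteristic equation: 4r² + 144 = 0
Divide by 4: r² + 36 = 0
Roots: r = ±6i (complex conjugates)
General solution: y = C₁cos(6x) + C₂sin(6x)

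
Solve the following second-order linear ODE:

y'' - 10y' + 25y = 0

Characteristic equation: r² - 10r + 25 = 0
Factored: (r - 5)² = 0
Repeated root: r = 5
General solution: y = (C₁ + C₂x)e^(5x)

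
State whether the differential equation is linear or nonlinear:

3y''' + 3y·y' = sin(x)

Nonlinear (product y·y')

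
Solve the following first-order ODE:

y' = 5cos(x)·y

Separating variables and integrating:
ln|y| = 5sin(x) + C

General solution: y = Ce^(5sin(x))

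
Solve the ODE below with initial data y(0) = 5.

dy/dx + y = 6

General solution: y = 6 + Ce^(-x)
Applying y(0) = 5: C = 5 - 6 = -1
Particular solution: y = 6 - e^(-x)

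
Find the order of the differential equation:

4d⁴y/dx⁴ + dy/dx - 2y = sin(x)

The order is 4 (highest derivative is of order 4).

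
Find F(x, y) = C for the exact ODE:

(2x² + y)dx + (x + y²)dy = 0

Verify exactness: ∂M/∂y = ∂N/∂x ✓
Find F(x,y) such that ∂F/∂x = M, ∂F/∂y = N
Solution: 2x³/3 + xy + y³/3 = C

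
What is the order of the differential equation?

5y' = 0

The order is 1 (highest derivative is of order 1).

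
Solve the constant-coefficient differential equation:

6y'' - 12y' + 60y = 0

Characteristic equation: 6r² - 12r + 60 = 0
Divide by 6: r² - 2r + 10 = 0
Roots: r = 1 ± 3i (complex conjugates)
General solution: y = e^x(C₁cos(3x) + C₂sin(3x))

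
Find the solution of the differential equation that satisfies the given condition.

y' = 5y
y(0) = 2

General solution: y = Ce^(5x)
Applying IC y(0) = 2:
Particular solution: y = 2e^(5x)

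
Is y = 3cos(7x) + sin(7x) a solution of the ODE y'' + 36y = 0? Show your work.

Verification:
y'' = -147cos(7x) - 49sin(7x)
y'' + 36y ≠ 0 (frequency mismatch: got 49 instead of 36)

No, it is not a solution.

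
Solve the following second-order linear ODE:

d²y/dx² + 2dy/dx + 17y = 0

Characteristic equation: r² + 2r + 17 = 0
Roots: r = -1 ± 4i (complex conjugates)
General solution: y = e^(-x)(C₁cos(4x) + C₂sin(4x))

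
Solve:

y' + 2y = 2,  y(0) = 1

General solution: y = 1 + Ce^(-2x)
Applying y(0) = 1: C = 1 - 1 = 0
Particular solution: y = 1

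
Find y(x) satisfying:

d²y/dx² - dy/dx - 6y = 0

Characteristic equation: r² - r - 6 = 0
Roots: r = 3, -2 (distinct real)
General solution: y = C₁e^(3x) + C₂e^(-2x)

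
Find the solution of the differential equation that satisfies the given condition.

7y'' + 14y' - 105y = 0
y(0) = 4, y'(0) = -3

General solution: y = C₁e^(3x) + C₂e^(-5x)
Applying ICs: C₁ = 17/8, C₂ = 15/8
Particular solution: y = (17/8)e^(3x) + (15/8)e^(-5x)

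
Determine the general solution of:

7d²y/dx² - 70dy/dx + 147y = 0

Characteristic equation: 7r² - 70r + 147 = 0
Divide by 7: r² - 10r + 21 = 0
Roots: r = 3, 7 (distinct real)
General solution: y = C₁e^(3x) + C₂e^(7x)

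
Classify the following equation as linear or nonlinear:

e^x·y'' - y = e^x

Linear (y and its derivatives appear to the first power only, no products of y terms)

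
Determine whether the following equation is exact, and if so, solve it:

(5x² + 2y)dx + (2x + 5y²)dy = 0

Verify exactness: ∂M/∂y = ∂N/∂x ✓
Find F(x,y) such that ∂F/∂x = M, ∂F/∂y = N
Solution: 5x³/3 + 2xy + 5y³/3 = C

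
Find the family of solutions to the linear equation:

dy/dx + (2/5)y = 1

Using integrating factor method:

General solution: y = 5/2 + Ce^(-2x/5)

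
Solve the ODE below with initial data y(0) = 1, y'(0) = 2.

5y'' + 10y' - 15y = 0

General solution: y = C₁e^x + C₂e^(-3x)
Applying ICs: C₁ = 5/4, C₂ = -1/4
Particular solution: y = (5/4)e^x - (1/4)e^(-3x)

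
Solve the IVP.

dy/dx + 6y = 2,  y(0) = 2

General solution: y = 1/3 + Ce^(-6x)
Applying y(0) = 2: C = 2 - 1/3 = 5/3
Particular solution: y = 1/3 + (5/3)e^(-6x)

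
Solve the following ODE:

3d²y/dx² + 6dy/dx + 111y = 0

Characteristic equation: 3r² + 6r + 111 = 0
Divide by 3: r² + 2r + 37 = 0
Roots: r = -1 ± 6i (complex conjugates)
General solution: y = e^(-x)(C₁cos(6x) + C₂sin(6x))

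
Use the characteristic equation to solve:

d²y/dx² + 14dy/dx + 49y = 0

Characteristic equation: r² + 14r + 49 = 0
Factored: (r + 7)² = 0
Repeated root: r = -7
General solution: y = (C₁ + C₂x)e^(-7x)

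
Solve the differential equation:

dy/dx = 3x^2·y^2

Separating variables and integrating:
-1/y = x^3 + C

General solution: y^-1 = -x^3 + C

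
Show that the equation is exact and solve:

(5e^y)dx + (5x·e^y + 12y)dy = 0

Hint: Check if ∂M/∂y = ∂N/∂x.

Verify exactness: ∂M/∂y = ∂N/∂x ✓
Find F(x,y) such that ∂F/∂x = M, ∂F/∂y = N
Solution: 5x·e^y + 6y² = C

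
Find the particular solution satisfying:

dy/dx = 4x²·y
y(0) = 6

General solution: y = Ce^(4x³/3)
Applying IC y(0) = 6:
Particular solution: y = 6e^(4x³/3)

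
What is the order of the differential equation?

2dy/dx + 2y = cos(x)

The order is 1 (highest derivative is of order 1).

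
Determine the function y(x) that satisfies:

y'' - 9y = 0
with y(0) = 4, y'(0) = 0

General solution: y = C₁e^(3x) + C₂e^(-3x)
Applying ICs: C₁ = 2, C₂ = 2
Particular solution: y = 2e^(3x) + 2e^(-3x)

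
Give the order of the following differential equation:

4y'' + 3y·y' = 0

The order is 2 (highest derivative is of order 2).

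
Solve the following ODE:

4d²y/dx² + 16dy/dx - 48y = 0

Characteristic equation: 4r² + 16r - 48 = 0
Divide by 4: r² + 4r - 12 = 0
Roots: r = 2, -6 (distinct real)
General solution: y = C₁e^(2x) + C₂e^(-6x)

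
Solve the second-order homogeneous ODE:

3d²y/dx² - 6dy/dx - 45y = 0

Characteristic equation: 3r² - 6r - 45 = 0
Divide by 3: r² - 2r - 15 = 0
Roots: r = 5, -3 (distinct real)
General solution: y = C₁e^(5x) + C₂e^(-3x)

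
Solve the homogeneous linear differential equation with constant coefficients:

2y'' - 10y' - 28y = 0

Characteristic equation: 2r² - 10r - 28 = 0
Divide by 2: r² - 5r - 14 = 0
Roots: r = 7, -2 (distinct real)
General solution: y = C₁e^(7x) + C₂e^(-2x)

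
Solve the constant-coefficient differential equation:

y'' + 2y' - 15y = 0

Characteristic equation: r² + 2r - 15 = 0
Roots: r = 3, -5 (distinct real)
General solution: y = C₁e^(3x) + C₂e^(-5x)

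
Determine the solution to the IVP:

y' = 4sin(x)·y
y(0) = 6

General solution: y = Ce^(-4cos(x))
Applying IC y(0) = 6:
Particular solution: y = 6e^(4(1-cos(x)))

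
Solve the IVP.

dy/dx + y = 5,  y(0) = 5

General solution: y = 5 + Ce^(-x)
Applying y(0) = 5: C = 5 - 5 = 0
Particular solution: y = 5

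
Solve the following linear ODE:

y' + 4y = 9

Using integrating factor method:

General solution: y = 9/4 + Ce^(-4x)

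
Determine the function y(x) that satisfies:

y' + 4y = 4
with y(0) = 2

General solution: y = 1 + Ce^(-4x)
Applying y(0) = 2: C = 2 - 1 = 1
Particular solution: y = 1 + e^(-4x)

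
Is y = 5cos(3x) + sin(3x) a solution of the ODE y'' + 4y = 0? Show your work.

Verification:
y'' = -45cos(3x) - 9sin(3x)
y'' + 4y ≠ 0 (frequency mismatch: got 9 instead of 4)

No, it is not a solution.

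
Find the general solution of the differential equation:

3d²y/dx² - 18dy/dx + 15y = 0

Characteristic equation: 3r² - 18r + 15 = 0
Divide by 3: r² - 6r + 5 = 0
Roots: r = 5, 1 (distinct real)
General solution: y = C₁e^(5x) + C₂e^x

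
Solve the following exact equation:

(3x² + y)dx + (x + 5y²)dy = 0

Verify exactness: ∂M/∂y = ∂N/∂x ✓
Find F(x,y) such that ∂F/∂x = M, ∂F/∂y = N
Solution: x³ + xy + 5y³/3 = C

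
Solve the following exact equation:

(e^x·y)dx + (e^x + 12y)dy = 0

Verify exactness: ∂M/∂y = ∂N/∂x ✓
Find F(x,y) such that ∂F/∂x = M, ∂F/∂y = N
Solution: e^x·y + 6y² = C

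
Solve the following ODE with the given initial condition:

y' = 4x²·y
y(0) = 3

General solution: y = Ce^(4x³/3)
Applying IC y(0) = 3:
Particular solution: y = 3e^(4x³/3)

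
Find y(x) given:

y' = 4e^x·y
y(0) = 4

General solution: y = Ce^(4e^x)
Applying IC y(0) = 4:
Particular solution: y = 4e^(4(e^x - 1))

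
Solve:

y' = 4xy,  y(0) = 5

General solution: y = Ce^(2x²)
Applying IC y(0) = 5:
Particular solution: y = 5e^(2x²)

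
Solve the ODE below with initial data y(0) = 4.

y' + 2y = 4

General solution: y = 2 + Ce^(-2x)
Applying y(0) = 4: C = 4 - 2 = 2
Particular solution: y = 2 + 2e^(-2x)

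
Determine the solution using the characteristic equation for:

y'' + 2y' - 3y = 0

Characteristic equation: r² + 2r - 3 = 0
Roots: r = 1, -3 (distinct real)
General solution: y = C₁e^x + C₂e^(-3x)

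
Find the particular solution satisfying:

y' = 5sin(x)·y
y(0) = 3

General solution: y = Ce^(-5cos(x))
Applying IC y(0) = 3:
Particular solution: y = 3e^(5(1-cos(x)))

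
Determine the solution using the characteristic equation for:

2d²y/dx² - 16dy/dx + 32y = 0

Characteristic equation: 2r² - 16r + 32 = 0
Divide by 2: r² - 8r + 16 = 0
Factored: (r - 4)² = 0
Repeated root: r = 4
General solution: y = (C₁ + C₂x)e^(4x)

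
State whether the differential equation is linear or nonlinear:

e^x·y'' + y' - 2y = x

Linear (y and its derivatives appear to the first power only, no products of y terms)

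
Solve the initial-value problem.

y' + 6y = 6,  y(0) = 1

General solution: y = 1 + Ce^(-6x)
Applying y(0) = 1: C = 1 - 1 = 0
Particular solution: y = 1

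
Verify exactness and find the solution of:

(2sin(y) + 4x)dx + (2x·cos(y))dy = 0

Verify exactness: ∂M/∂y = ∂N/∂x ✓
Find F(x,y) such that ∂F/∂x = M, ∂F/∂y = N
Solution: 2x·sin(y) + 2x² = C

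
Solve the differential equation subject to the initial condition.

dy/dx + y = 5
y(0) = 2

General solution: y = 5 + Ce^(-x)
Applying y(0) = 2: C = 2 - 5 = -3
Particular solution: y = 5 - 3e^(-x)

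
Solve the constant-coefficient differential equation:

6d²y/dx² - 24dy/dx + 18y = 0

Characteristic equation: 6r² - 24r + 18 = 0
Divide by 6: r² - 4r + 3 = 0
Roots: r = 1, 3 (distinct real)
General solution: y = C₁e^x + C₂e^(3x)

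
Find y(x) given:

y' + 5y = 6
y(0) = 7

General solution: y = 6/5 + Ce^(-5x)
Applying y(0) = 7: C = 7 - 6/5 = 29/5
Particular solution: y = 6/5 + (29/5)e^(-5x)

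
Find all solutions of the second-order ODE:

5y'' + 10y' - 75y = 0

Characteristic equation: 5r² + 10r - 75 = 0
Divide by 5: r² + 2r - 15 = 0
Roots: r = 3, -5 (distinct real)
General solution: y = C₁e^(3x) + C₂e^(-5x)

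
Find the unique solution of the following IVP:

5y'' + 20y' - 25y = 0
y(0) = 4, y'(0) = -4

General solution: y = C₁e^x + C₂e^(-5x)
Applying ICs: C₁ = 8/3, C₂ = 4/3
Particular solution: y = (8/3)e^x + (4/3)e^(-5x)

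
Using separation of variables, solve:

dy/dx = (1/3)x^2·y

Separating variables and integrating:
ln|y| = x^3/9 + C

General solution: y = Ce^(x^3/9)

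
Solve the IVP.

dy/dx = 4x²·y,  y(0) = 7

General solution: y = Ce^(4x³/3)
Applying IC y(0) = 7:
Particular solution: y = 7e^(4x³/3)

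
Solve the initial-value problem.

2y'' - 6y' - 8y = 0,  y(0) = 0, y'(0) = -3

General solution: y = C₁e^(4x) + C₂e^(-x)
Applying ICs: C₁ = -3/5, C₂ = 3/5
Particular solution: y = -(3/5)e^(4x) + (3/5)e^(-x)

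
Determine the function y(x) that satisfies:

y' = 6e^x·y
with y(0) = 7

General solution: y = Ce^(6e^x)
Applying IC y(0) = 7:
Particular solution: y = 7e^(6(e^x - 1))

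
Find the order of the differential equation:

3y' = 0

The order is 1 (highest derivative is of order 1).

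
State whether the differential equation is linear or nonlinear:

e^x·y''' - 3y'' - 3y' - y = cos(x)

Linear (y and its derivatives appear to the first power only, no products of y terms)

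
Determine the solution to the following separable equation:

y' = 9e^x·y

Separating variables and integrating:
ln|y| = 9e^x + C

General solution: y = Ce^(9e^x)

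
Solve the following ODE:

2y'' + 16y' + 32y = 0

Characteristic equation: 2r² + 16r + 32 = 0
Divide by 2: r² + 8r + 16 = 0
Factored: (r + 4)² = 0
Repeated root: r = -4
General solution: y = (C₁ + C₂x)e^(-4x)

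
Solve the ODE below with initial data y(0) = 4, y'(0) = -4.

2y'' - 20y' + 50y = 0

General solution: y = (C₁ + C₂x)e^(5x)
Repeated root r = 5
Applying ICs: C₁ = 4, C₂ = -24
Particular solution: y = (4 - 24x)e^(5x)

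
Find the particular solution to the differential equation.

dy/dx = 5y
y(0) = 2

General solution: y = Ce^(5x)
Applying IC y(0) = 2:
Particular solution: y = 2e^(5x)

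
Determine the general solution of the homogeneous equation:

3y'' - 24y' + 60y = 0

Characteristic equation: 3r² - 24r + 60 = 0
Divide by 3: r² - 8r + 20 = 0
Roots: r = 4 ± 2i (complex conjugates)
General solution: y = e^(4x)(C₁cos(2x) + C₂sin(2x))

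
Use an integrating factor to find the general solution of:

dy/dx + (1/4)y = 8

Using integrating factor method:

General solution: y = 32 + Ce^(-x/4)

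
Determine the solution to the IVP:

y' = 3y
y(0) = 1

General solution: y = Ce^(3x)
Applying IC y(0) = 1:
Particular solution: y = e^(3x)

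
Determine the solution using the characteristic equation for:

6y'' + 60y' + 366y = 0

Characteristic equation: 6r² + 60r + 366 = 0
Divide by 6: r² + 10r + 61 = 0
Roots: r = -5 ± 6i (complex conjugates)
General solution: y = e^(-5x)(C₁cos(6x) + C₂sin(6x))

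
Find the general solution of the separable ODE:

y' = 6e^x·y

Separating variables and integrating:
ln|y| = 6e^x + C

General solution: y = Ce^(6e^x)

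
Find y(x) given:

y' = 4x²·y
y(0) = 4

General solution: y = Ce^(4x³/3)
Applying IC y(0) = 4:
Particular solution: y = 4e^(4x³/3)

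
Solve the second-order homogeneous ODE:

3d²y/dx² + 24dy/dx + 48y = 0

Characteristic equation: 3r² + 24r + 48 = 0
Divide by 3: r² + 8r + 16 = 0
Factored: (r + 4)² = 0
Repeated root: r = -4
General solution: y = (C₁ + C₂x)e^(-4x)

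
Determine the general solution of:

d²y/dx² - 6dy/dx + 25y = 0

Characteristic equation: r² - 6r + 25 = 0
Roots: r = 3 ± 4i (complex conjugates)
General solution: y = e^(3x)(C₁cos(4x) + C₂sin(4x))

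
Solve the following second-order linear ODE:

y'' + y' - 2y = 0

Characteristic equation: r² + r - 2 = 0
Roots: r = 1, -2 (distinct real)
General solution: y = C₁e^x + C₂e^(-2x)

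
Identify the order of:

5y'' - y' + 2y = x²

The order is 2 (highest derivative is of order 2).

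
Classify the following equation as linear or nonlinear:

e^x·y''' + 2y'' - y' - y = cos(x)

Linear (y and its derivatives appear to the first power only, no products of y terms)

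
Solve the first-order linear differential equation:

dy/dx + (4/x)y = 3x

Using integrating factor method:

General solution: y = (1/2)x^2 + Cx^(-4)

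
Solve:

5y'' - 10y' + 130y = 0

Characteristic equation: 5r² - 10r + 130 = 0
Divide by 5: r² - 2r + 26 = 0
Roots: r = 1 ± 5i (complex conjugates)
General solution: y = e^x(C₁cos(5x) + C₂sin(5x))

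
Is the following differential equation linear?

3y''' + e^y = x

No. Nonlinear (e^y is nonlinear in y)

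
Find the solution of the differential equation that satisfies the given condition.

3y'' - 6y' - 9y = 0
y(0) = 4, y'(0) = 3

General solution: y = C₁e^(3x) + C₂e^(-x)
Applying ICs: C₁ = 7/4, C₂ = 9/4
Particular solution: y = (7/4)e^(3x) + (9/4)e^(-x)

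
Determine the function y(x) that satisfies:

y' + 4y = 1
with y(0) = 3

General solution: y = 1/4 + Ce^(-4x)
Applying y(0) = 3: C = 3 - 1/4 = 11/4
Particular solution: y = 1/4 + (11/4)e^(-4x)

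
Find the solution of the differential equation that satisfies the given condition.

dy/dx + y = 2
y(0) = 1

General solution: y = 2 + Ce^(-x)
Applying y(0) = 1: C = 1 - 2 = -1
Particular solution: y = 2 - e^(-x)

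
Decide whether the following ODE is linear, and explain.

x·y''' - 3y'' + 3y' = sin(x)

Linear (y and its derivatives appear to the first power only, no products of y terms)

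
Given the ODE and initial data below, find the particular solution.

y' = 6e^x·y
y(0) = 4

General solution: y = Ce^(6e^x)
Applying IC y(0) = 4:
Particular solution: y = 4e^(6(e^x - 1))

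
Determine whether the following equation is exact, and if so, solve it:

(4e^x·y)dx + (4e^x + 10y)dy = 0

Verify exactness: ∂M/∂y = ∂N/∂x ✓
Find F(x,y) such that ∂F/∂x = M, ∂F/∂y = N
Solution: 4e^x·y + 5y² = C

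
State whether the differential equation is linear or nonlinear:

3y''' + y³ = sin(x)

Nonlinear (y³ term)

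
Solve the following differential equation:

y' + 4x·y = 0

Using integrating factor method:

General solution: y = Ce^(-2x^2)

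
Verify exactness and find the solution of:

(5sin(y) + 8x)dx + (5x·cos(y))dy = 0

Verify exactness: ∂M/∂y = ∂N/∂x ✓
Find F(x,y) such that ∂F/∂x = M, ∂F/∂y = N
Solution: 5x·sin(y) + 4x² = C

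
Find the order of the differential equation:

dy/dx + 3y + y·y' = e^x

The order is 1 (highest derivative is of order 1).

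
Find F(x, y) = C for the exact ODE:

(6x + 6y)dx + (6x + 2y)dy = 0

Verify exactness: ∂M/∂y = ∂N/∂x ✓
Find F(x,y) such that ∂F/∂x = M, ∂F/∂y = N
Solution: 3x² + 6xy + y² = C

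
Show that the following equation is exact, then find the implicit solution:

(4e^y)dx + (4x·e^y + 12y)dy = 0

Verify exactness: ∂M/∂y = ∂N/∂x ✓
Find F(x,y) such that ∂F/∂x = M, ∂F/∂y = N
Solution: 4x·e^y + 6y² = C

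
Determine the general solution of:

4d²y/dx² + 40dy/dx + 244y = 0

Characteristic equation: 4r² + 40r + 244 = 0
Divide by 4: r² + 10r + 61 = 0
Roots: r = -5 ± 6i (complex conjugates)
General solution: y = e^(-5x)(C₁cos(6x) + C₂sin(6x))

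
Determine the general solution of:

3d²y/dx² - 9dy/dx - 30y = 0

Characteristic equation: 3r² - 9r - 30 = 0
Divide by 3: r² - 3r - 10 = 0
Roots: r = 5, -2 (distinct real)
General solution: y = C₁e^(5x) + C₂e^(-2x)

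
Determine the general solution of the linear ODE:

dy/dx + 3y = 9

Using integrating factor method:

General solution: y = 3 + Ce^(-3x)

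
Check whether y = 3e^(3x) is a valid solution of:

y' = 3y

Verification:
y = 3e^(3x)
y' = 9e^(3x)
3y = 9e^(3x)
y' = 3y ✓

Yes, it is a solution.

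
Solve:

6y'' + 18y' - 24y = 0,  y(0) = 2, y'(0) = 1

General solution: y = C₁e^x + C₂e^(-4x)
Applying ICs: C₁ = 9/5, C₂ = 1/5
Particular solution: y = (9/5)e^x + (1/5)e^(-4x)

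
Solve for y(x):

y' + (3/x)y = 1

Using integrating factor method:

General solution: y = (1/4)x + Cx^(-3)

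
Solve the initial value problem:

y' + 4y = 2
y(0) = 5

General solution: y = 1/2 + Ce^(-4x)
Applying y(0) = 5: C = 5 - 1/2 = 9/2
Particular solution: y = 1/2 + (9/2)e^(-4x)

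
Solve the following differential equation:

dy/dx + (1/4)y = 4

Using integrating factor method:

General solution: y = 16 + Ce^(-x/4)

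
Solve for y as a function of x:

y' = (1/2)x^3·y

Separating variables and integrating:
ln|y| = x^4/8 + C

General solution: y = Ce^(x^4/8)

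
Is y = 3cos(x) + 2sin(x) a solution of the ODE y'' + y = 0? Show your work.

Verification:
y'' = -3cos(x) - 2sin(x)
y'' + y = 0 ✓

Yes, it is a solution.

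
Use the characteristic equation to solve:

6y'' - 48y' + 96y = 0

Characteristic equation: 6r² - 48r + 96 = 0
Divide by 6: r² - 8r + 16 = 0
Factored: (r - 4)² = 0
Repeated root: r = 4
General solution: y = (C₁ + C₂x)e^(4x)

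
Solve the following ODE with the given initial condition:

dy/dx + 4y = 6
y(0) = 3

General solution: y = 3/2 + Ce^(-4x)
Applying y(0) = 3: C = 3 - 3/2 = 3/2
Particular solution: y = 3/2 + (3/2)e^(-4x)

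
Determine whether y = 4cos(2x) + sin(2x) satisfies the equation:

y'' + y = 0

Verification:
y'' = -16cos(2x) - 4sin(2x)
y'' + y ≠ 0 (frequency mismatch: got 4 instead of 1)

No, it is not a solution.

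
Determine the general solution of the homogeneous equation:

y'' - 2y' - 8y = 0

Characteristic equation: r² - 2r - 8 = 0
Roots: r = 4, -2 (distinct real)
General solution: y = C₁e^(4x) + C₂e^(-2x)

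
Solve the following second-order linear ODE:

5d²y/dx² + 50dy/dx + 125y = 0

Characteristic equation: 5r² + 50r + 125 = 0
Divide by 5: r² + 10r + 25 = 0
Factored: (r + 5)² = 0
Repeated root: r = -5
General solution: y = (C₁ + C₂x)e^(-5x)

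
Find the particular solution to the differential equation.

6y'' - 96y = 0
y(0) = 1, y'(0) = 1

General solution: y = C₁e^(4x) + C₂e^(-4x)
Applying ICs: C₁ = 5/8, C₂ = 3/8
Particular solution: y = (5/8)e^(4x) + (3/8)e^(-4x)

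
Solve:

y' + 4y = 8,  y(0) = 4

General solution: y = 2 + Ce^(-4x)
Applying y(0) = 4: C = 4 - 2 = 2
Particular solution: y = 2 + 2e^(-4x)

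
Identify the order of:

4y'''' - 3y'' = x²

The order is 4 (highest derivative is of order 4).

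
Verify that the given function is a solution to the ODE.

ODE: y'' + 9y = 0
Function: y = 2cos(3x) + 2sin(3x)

Verification:
y'' = -18cos(3x) - 18sin(3x)
y'' + 9y = 0 ✓

Yes, it is a solution.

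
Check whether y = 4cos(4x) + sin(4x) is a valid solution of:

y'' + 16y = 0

Verification:
y'' = -64cos(4x) - 16sin(4x)
y'' + 16y = 0 ✓

Yes, it is a solution.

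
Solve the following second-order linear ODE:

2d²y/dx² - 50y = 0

Characteristic equation: 2r² - 50 = 0
Divide by 2: r² - 25 = 0
Roots: r = 5, -5 (distinct real)
General solution: y = C₁e^(5x) + C₂e^(-5x)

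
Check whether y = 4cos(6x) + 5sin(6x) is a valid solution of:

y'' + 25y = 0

Verification:
y'' = -144cos(6x) - 180sin(6x)
y'' + 25y ≠ 0 (frequency mismatch: got 36 instead of 25)

No, it is not a solution.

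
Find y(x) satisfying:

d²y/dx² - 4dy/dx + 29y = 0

Characteristic equation: r² - 4r + 29 = 0
Roots: r = 2 ± 5i (complex conjugates)
General solution: y = e^(2x)(C₁cos(5x) + C₂sin(5x))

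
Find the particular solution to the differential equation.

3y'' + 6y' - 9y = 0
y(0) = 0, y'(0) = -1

General solution: y = C₁e^x + C₂e^(-3x)
Applying ICs: C₁ = -1/4, C₂ = 1/4
Particular solution: y = -(1/4)e^x + (1/4)e^(-3x)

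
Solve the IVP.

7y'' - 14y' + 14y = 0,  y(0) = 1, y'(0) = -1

General solution: y = e^x(C₁cos(x) + C₂sin(x))
Complex roots r = 1 ± i
Applying ICs: C₁ = 1, C₂ = -2
Particular solution: y = e^x(cos(x) - 2sin(x))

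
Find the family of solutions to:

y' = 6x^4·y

Separating variables and integrating:
ln|y| = 6x^5/5 + C

General solution: y = Ce^(6x^5/5)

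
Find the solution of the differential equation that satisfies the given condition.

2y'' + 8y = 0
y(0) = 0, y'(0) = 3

General solution: y = C₁cos(2x) + C₂sin(2x)
Complex roots r = ±2i
Applying ICs: C₁ = 0, C₂ = 3/2
Particular solution: y = (3/2)sin(2x)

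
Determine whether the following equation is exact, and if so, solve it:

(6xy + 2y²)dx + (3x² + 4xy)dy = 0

Verify exactness: ∂M/∂y = ∂N/∂x ✓
Find F(x,y) such that ∂F/∂x = M, ∂F/∂y = N
Solution: 3x²y + 2xy² = C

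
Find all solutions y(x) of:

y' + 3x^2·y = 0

Using integrating factor method:

General solution: y = Ce^(-x^3)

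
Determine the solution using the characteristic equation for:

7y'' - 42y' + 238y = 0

Characteristic equation: 7r² - 42r + 238 = 0
Divide by 7: r² - 6r + 34 = 0
Roots: r = 3 ± 5i (complex conjugates)
General solution: y = e^(3x)(C₁cos(5x) + C₂sin(5x))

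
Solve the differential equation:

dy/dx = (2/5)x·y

Separating variables and integrating:
ln|y| = x^2/5 + C

General solution: y = Ce^(x^2/5)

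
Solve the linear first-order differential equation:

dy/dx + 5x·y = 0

Using integrating factor method:

General solution: y = Ce^(-5x^2/2)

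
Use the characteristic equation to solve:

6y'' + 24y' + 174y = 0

Characteristic equation: 6r² + 24r + 174 = 0
Divide by 6: r² + 4r + 29 = 0
Roots: r = -2 ± 5i (complex conjugates)
General solution: y = e^(-2x)(C₁cos(5x) + C₂sin(5x))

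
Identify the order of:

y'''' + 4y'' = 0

The order is 4 (highest derivative is of order 4).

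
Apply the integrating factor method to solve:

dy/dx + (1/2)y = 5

Using integrating factor method:

General solution: y = 10 + Ce^(-x/2)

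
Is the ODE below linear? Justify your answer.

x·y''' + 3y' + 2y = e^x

Yes. Linear (y and its derivatives appear to the first power only, no products of y terms)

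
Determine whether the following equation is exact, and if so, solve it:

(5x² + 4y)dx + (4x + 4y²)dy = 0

Verify exactness: ∂M/∂y = ∂N/∂x ✓
Find F(x,y) such that ∂F/∂x = M, ∂F/∂y = N
Solution: 5x³/3 + 4xy + 4y³/3 = C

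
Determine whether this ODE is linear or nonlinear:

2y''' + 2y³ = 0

Nonlinear (y³ term)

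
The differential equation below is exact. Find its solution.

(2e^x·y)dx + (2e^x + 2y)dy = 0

Verify exactness: ∂M/∂y = ∂N/∂x ✓
Find F(x,y) such that ∂F/∂x = M, ∂F/∂y = N
Solution: 2e^x·y + y² = C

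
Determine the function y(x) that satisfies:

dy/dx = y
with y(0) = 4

General solution: y = Ce^x
Applying IC y(0) = 4:
Particular solution: y = 4e^x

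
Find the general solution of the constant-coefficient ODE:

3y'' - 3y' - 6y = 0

Characteristic equation: 3r² - 3r - 6 = 0
Divide by 3: r² - r - 2 = 0
Roots: r = 2, -1 (distinct real)
General solution: y = C₁e^(2x) + C₂e^(-x)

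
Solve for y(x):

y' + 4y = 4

Using integrating factor method:

General solution: y = 1 + Ce^(-4x)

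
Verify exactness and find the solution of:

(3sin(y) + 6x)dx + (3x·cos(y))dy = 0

Verify exactness: ∂M/∂y = ∂N/∂x ✓
Find F(x,y) such that ∂F/∂x = M, ∂F/∂y = N
Solution: 3x·sin(y) + 3x² = C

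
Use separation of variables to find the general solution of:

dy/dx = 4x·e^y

Separating variables and integrating:
-e^(-y) = 2x² + C

General solution: y = -ln(C - 2x²)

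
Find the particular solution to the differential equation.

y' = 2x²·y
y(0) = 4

General solution: y = Ce^(2x³/3)
Applying IC y(0) = 4:
Particular solution: y = 4e^(2x³/3)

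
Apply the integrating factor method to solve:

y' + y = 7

Using integrating factor method:

General solution: y = 7 + Ce^(-x)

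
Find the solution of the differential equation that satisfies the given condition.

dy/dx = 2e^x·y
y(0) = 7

General solution: y = Ce^(2e^x)
Applying IC y(0) = 7:
Particular solution: y = 7e^(2(e^x - 1))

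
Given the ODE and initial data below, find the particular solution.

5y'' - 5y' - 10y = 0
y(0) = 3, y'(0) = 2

General solution: y = C₁e^(2x) + C₂e^(-x)
Applying ICs: C₁ = 5/3, C₂ = 4/3
Particular solution: y = (5/3)e^(2x) + (4/3)e^(-x)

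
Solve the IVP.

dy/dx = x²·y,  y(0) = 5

General solution: y = Ce^(x³/3)
Applying IC y(0) = 5:
Particular solution: y = 5e^(x³/3)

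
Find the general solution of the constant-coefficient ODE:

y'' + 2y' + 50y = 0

Characteristic equation: r² + 2r + 50 = 0
Roots: r = -1 ± 7i (complex conjugates)
General solution: y = e^(-x)(C₁cos(7x) + C₂sin(7x))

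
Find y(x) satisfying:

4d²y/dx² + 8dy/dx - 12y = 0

Characteristic equation: 4r² + 8r - 12 = 0
Divide by 4: r² + 2r - 3 = 0
Roots: r = 1, -3 (distinct real)
General solution: y = C₁e^x + C₂e^(-3x)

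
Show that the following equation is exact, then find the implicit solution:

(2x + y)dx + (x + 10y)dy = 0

Verify exactness: ∂M/∂y = ∂N/∂x ✓
Find F(x,y) such that ∂F/∂x = M, ∂F/∂y = N
Solution: x² + xy + 5y² = C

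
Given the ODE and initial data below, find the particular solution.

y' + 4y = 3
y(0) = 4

General solution: y = 3/4 + Ce^(-4x)
Applying y(0) = 4: C = 4 - 3/4 = 13/4
Particular solution: y = 3/4 + (13/4)e^(-4x)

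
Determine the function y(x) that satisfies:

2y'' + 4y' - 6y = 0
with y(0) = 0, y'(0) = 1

General solution: y = C₁e^x + C₂e^(-3x)
Applying ICs: C₁ = 1/4, C₂ = -1/4
Particular solution: y = (1/4)e^x - (1/4)e^(-3x)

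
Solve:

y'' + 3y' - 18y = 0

Characteristic equation: r² + 3r - 18 = 0
Roots: r = 3, -6 (distinct real)
General solution: y = C₁e^(3x) + C₂e^(-6x)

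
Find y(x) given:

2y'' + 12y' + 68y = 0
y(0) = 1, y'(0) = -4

General solution: y = e^(-3x)(C₁cos(5x) + C₂sin(5x))
Complex roots r = -3 ± 5i
Applying ICs: C₁ = 1, C₂ = -1/5
Particular solution: y = e^(-3x)(cos(5x) - (1/5)sin(5x))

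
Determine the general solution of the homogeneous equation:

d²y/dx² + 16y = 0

Characteristic equation: r² + 16 = 0
Roots: r = ±4i (complex conjugates)
General solution: y = C₁cos(4x) + C₂sin(4x)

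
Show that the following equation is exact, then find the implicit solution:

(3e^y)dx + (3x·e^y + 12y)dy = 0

Verify exactness: ∂M/∂y = ∂N/∂x ✓
Find F(x,y) such that ∂F/∂x = M, ∂F/∂y = N
Solution: 3x·e^y + 6y² = C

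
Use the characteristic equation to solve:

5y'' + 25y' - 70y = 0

Characteristic equation: 5r² + 25r - 70 = 0
Divide by 5: r² + 5r - 14 = 0
Roots: r = 2, -7 (distinct real)
General solution: y = C₁e^(2x) + C₂e^(-7x)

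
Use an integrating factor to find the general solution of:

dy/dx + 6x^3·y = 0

Using integrating factor method:

General solution: y = Ce^(-3x^4/2)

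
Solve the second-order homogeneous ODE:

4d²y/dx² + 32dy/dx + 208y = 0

Characteristic equation: 4r² + 32r + 208 = 0
Divide by 4: r² + 8r + 52 = 0
Roots: r = -4 ± 6i (complex conjugates)
General solution: y = e^(-4x)(C₁cos(6x) + C₂sin(6x))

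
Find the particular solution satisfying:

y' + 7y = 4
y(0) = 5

General solution: y = 4/7 + Ce^(-7x)
Applying y(0) = 5: C = 5 - 4/7 = 31/7
Particular solution: y = 4/7 + (31/7)e^(-7x)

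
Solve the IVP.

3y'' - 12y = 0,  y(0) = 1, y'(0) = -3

General solution: y = C₁e^(2x) + C₂e^(-2x)
Applying ICs: C₁ = -1/4, C₂ = 5/4
Particular solution: y = -(1/4)e^(2x) + (5/4)e^(-2x)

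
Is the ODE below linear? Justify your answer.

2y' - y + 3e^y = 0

No. Nonlinear (e^y is nonlinear in y)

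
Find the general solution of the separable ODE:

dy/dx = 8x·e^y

Separating variables and integrating:
-e^(-y) = 4x² + C

General solution: y = -ln(C - 4x²)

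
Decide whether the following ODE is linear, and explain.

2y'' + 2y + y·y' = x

Nonlinear (product y·y')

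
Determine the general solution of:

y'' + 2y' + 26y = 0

Characteristic equation: r² + 2r + 26 = 0
Roots: r = -1 ± 5i (complex conjugates)
General solution: y = e^(-x)(C₁cos(5x) + C₂sin(5x))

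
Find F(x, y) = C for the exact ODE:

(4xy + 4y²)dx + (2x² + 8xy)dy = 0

Verify exactness: ∂M/∂y = ∂N/∂x ✓
Find F(x,y) such that ∂F/∂x = M, ∂F/∂y = N
Solution: 2x²y + 4xy² = C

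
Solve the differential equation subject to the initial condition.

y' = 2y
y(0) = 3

General solution: y = Ce^(2x)
Applying IC y(0) = 3:
Particular solution: y = 3e^(2x)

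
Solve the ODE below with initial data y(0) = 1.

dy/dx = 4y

General solution: y = Ce^(4x)
Applying IC y(0) = 1:
Particular solution: y = e^(4x)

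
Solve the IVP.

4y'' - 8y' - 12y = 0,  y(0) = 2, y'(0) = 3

General solution: y = C₁e^(3x) + C₂e^(-x)
Applying ICs: C₁ = 5/4, C₂ = 3/4
Particular solution: y = (5/4)e^(3x) + (3/4)e^(-x)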